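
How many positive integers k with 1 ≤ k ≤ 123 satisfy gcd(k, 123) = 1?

First factor: 123 = 3 · 41.
φ(3) = 3 − 1 = 2.
φ(41) = 41 − 1 = 40.
Since φ is multiplicative, φ(123) = 2 · 40 = 80.

80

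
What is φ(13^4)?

26364

φ(13^4) = 13^4 − 13^3 = 28561 − 2197 = 26364.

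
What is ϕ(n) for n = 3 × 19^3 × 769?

φ(3) = 3 − 1 = 2.
φ(19^3) = 19^2·(19−1) = 361·18 = 6498.
φ(769) = 769 − 1 = 768.
Since φ is multiplicative, φ(15823713) = 2 · 6498 · 768 = 9980928.

9980928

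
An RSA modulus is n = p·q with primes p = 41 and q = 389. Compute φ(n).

φ(41) = 41 − 1 = 40.
φ(389) = 389 − 1 = 388.
φ(15949) = 40 × 388 = 15520.

15520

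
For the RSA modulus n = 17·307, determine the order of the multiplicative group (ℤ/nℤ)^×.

4896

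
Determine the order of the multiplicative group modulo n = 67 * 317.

φ(67) = 67 − 1 = 66.
φ(317) = 317 − 1 = 316.
Multiply: 66 · 316 = 20856.

20856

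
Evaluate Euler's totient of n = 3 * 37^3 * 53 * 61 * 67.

20297122560

φ(32915990949) = 32915990949 · (1 − 1/3) · (1 − 1/37) · (1 − 1/53) · (1 − 1/61) · (1 − 1/67)
       = 32915990949 · 14826240/24043821 = 20297122560.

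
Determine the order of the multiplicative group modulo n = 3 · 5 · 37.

φ(3) = 3 − 1 = 2.
φ(5) = 5 − 1 = 4.
φ(37) = 37 − 1 = 36.
Multiply: 2 · 4 · 36 = 288.

288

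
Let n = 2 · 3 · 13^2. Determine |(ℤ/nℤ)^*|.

φ(1014) = 1014 · (1 − 1/2) · (1 − 1/3) · (1 − 1/13)
       = 1014 · 24/78 = 312.

312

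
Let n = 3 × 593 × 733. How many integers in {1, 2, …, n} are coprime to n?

φ(1304007) = 1304007 · (1 − 1/3) · (1 − 1/593) · (1 − 1/733)
       = 1304007 · 866688/1304007 = 866688.

866688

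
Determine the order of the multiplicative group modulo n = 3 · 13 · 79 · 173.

φ(3) = 3 − 1 = 2.
φ(13) = 13 − 1 = 12.
φ(79) = 79 − 1 = 78.
φ(173) = 173 − 1 = 172.
Since φ is multiplicative, φ(533013) = 2 · 12 · 78 · 172 = 321984.

321984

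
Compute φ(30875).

21600

Prime factorization: 30875 = 5^3 * 13 * 19.
φ(5^3) = 5^3 − 5^2 = 125 − 25 = 100.
φ(13) = 13 − 1 = 12.
φ(19) = 19 − 1 = 18.
Since φ is multiplicative, φ(30875) = 100 · 12 · 18 = 21600.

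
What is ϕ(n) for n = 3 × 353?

704

φ(3) = 3 − 1 = 2.
φ(353) = 353 − 1 = 352.
Since φ is multiplicative, φ(1059) = 2 · 352 = 704.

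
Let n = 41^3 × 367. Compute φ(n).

24609840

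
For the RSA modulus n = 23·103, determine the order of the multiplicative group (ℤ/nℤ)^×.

φ(pq) = (p−1)(q−1) = 22 · 102 = 2244.

2244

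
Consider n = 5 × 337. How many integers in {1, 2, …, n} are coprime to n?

1344

φ(1685) = 1685 · (1 − 1/5) · (1 − 1/337)
       = 1685 · 1344/1685 = 1344.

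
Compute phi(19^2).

342

φ(19^2) = 19^2 − 19^1 = 361 − 19 = 342.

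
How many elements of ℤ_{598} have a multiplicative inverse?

264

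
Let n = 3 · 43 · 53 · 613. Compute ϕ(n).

φ(4191081) = 4191081 · (1 − 1/3) · (1 − 1/43) · (1 − 1/53) · (1 − 1/613)
       = 4191081 · 2673216/4191081 = 2673216.

2673216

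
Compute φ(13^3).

2028

φ(13^3) = 13^3 − 13^2 = 2197 − 169 = 2028.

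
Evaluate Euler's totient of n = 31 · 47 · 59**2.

φ(5071817) = 5071817 · (1 − 1/31) · (1 − 1/47) · (1 − 1/59)
       = 5071817 · 80040/85963 = 4722360.

4722360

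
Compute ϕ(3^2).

6

φ(3^2) = 3^1·(3−1) = 3·2 = 6.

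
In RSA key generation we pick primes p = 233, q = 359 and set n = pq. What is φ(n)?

83056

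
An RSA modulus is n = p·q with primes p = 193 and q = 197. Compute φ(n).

37632

For distinct primes, φ(pq) = (p−1)(q−1) = 192 × 196 = 37632.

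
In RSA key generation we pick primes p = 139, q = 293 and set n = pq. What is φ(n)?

φ(139) = 139 − 1 = 138.
φ(293) = 293 − 1 = 292.
Multiply: 138 · 292 = 40296.

40296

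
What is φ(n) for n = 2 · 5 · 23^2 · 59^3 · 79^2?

2518049243424

φ(6780565093310) = 6780565093310 · (1 − 1/2) · (1 − 1/5) · (1 − 1/23) · (1 − 1/59) · (1 − 1/79)
       = 6780565093310 · 398112/1072030 = 2518049243424.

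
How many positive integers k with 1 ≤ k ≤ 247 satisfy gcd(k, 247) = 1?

Factor 247: 247 = 13 × 19.
φ(13) = 13 − 1 = 12.
φ(19) = 19 − 1 = 18.
Multiply: 12 · 18 = 216.

216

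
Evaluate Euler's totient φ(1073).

Prime factorization: 1073 = 29 * 37.
φ(29) = 29 − 1 = 28.
φ(37) = 37 − 1 = 36.
φ(1073) = 28 × 36 = 1008.

1008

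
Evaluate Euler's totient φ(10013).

8640

Prime factorization: 10013 = 17 * 19 * 31.
φ(10013) = 10013 · (1 − 1/17) · (1 − 1/19) · (1 − 1/31)
       = 10013 · 8640/10013 = 8640.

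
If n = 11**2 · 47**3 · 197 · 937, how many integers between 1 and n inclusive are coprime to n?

φ(2318914633387) = 2318914633387 · (1 − 1/11) · (1 − 1/47) · (1 − 1/197) · (1 − 1/937)
       = 2318914633387 · 84389760/95432513 = 2050586778240.

2050586778240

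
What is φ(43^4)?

3339294

φ(43^4) = 43^4 − 43^3 = 3418801 − 79507 = 3339294.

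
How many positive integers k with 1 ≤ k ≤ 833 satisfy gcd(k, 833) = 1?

First factor: 833 = 7**2 · 17.
φ(7^2) = 7^2 − 7^1 = 49 − 7 = 42.
φ(17) = 17 − 1 = 16.
φ(833) = 42 × 16 = 672.

672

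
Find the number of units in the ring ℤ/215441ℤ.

177408

Prime factorization: 215441 = 17 · 19 · 23 · 29.
φ(17) = 17 − 1 = 16.
φ(19) = 19 − 1 = 18.
φ(23) = 23 − 1 = 22.
φ(29) = 29 − 1 = 28.
φ(215441) = 16 × 18 × 22 × 28 = 177408.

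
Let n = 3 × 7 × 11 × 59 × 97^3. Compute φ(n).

φ(3) = 3 − 1 = 2.
φ(7) = 7 − 1 = 6.
φ(11) = 11 − 1 = 10.
φ(59) = 59 − 1 = 58.
φ(97^3) = 97^3 − 97^2 = 912673 − 9409 = 903264.
φ(12438820317) = 2 × 6 × 10 × 58 × 903264 = 6286717440.

6286717440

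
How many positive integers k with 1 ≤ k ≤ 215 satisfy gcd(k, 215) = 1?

168

215 = 5 · 43.
φ(215) = 215 · (1 − 1/5) · (1 − 1/43)
       = 215 · 168/215 = 168.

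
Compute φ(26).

Factor 26: 26 = 2 * 13.
φ(2) = 2 − 1 = 1.
φ(13) = 13 − 1 = 12.
Multiply: 1 · 12 = 12.

12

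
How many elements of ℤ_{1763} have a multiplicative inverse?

Prime factorization: 1763 = 41 × 43.
φ(1763) = 1763 · (1 − 1/41) · (1 − 1/43)
       = 1763 · 1680/1763 = 1680.

1680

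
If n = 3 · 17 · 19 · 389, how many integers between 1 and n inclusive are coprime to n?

223488

φ(376941) = 376941 · (1 − 1/3) · (1 − 1/17) · (1 − 1/19) · (1 − 1/389)
       = 376941 · 223488/376941 = 223488.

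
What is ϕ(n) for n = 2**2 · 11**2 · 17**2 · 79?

φ(11050204) = 11050204 · (1 − 1/2) · (1 − 1/11) · (1 − 1/17) · (1 − 1/79)
       = 11050204 · 12480/29546 = 4667520.

4667520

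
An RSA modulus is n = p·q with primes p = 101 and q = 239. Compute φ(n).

23800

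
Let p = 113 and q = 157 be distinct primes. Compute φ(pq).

17472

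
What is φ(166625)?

126000

Factor 166625: 166625 = 5^3 × 31 × 43.
φ(5^3) = 5^3 − 5^2 = 125 − 25 = 100.
φ(31) = 31 − 1 = 30.
φ(43) = 43 − 1 = 42.
Multiply: 100 · 30 · 42 = 126000.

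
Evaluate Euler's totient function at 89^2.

φ(7921) = 7921 · (1 − 1/89)
       = 7921 · 88/89 = 7832.

7832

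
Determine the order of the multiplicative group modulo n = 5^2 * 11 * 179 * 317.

11249600

φ(15604325) = 15604325 · (1 − 1/5) · (1 − 1/11) · (1 − 1/179) · (1 − 1/317)
       = 15604325 · 2249920/3120865 = 11249600.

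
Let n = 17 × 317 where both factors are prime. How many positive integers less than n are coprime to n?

φ(17) = 17 − 1 = 16.
φ(317) = 317 − 1 = 316.
Since φ is multiplicative, φ(5389) = 16 · 316 = 5056.

5056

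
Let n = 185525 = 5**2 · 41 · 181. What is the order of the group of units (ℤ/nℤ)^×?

φ(5^2) = 5^2 − 5^1 = 25 − 5 = 20.
φ(41) = 41 − 1 = 40.
φ(181) = 181 − 1 = 180.
Multiply: 20 · 40 · 180 = 144000.

144000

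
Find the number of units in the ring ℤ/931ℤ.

First factor: 931 = 7^2 * 19.
φ(931) = 931 · (1 − 1/7) · (1 − 1/19)
       = 931 · 108/133 = 756.

756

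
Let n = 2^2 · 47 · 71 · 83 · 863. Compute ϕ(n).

455204960

φ(956103892) = 956103892 · (1 − 1/2) · (1 − 1/47) · (1 − 1/71) · (1 − 1/83) · (1 − 1/863)
       = 956103892 · 227602480/478051946 = 455204960.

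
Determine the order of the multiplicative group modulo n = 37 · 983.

φ(37) = 37 − 1 = 36.
φ(983) = 983 − 1 = 982.
Multiply: 36 · 982 = 35352.

35352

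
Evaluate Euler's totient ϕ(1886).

1886 = 2 · 23 · 41.
φ(2) = 2 − 1 = 1.
φ(23) = 23 − 1 = 22.
φ(41) = 41 − 1 = 40.
Multiply: 1 · 22 · 40 = 880.

880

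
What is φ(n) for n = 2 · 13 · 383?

4584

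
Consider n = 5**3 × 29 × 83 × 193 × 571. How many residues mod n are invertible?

25127424000

φ(33157327625) = 33157327625 · (1 − 1/5) · (1 − 1/29) · (1 − 1/83) · (1 − 1/193) · (1 − 1/571)
       = 33157327625 · 1005096960/1326293105 = 25127424000.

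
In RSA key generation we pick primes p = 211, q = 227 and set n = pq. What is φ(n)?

φ(n) = (p − 1)(q − 1) = (211−1)(227−1) = 210·226 = 47460.

47460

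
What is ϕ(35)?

24

First factor: 35 = 5 × 7.
φ(5) = 5 − 1 = 4.
φ(7) = 7 − 1 = 6.
Multiply: 4 · 6 = 24.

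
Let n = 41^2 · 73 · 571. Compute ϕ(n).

φ(70069123) = 70069123 · (1 − 1/41) · (1 − 1/73) · (1 − 1/571)
       = 70069123 · 1641600/1709003 = 67305600.

67305600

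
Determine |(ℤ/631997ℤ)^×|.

Factor 631997: 631997 = 19 * 29 * 31 * 37.
φ(631997) = 631997 · (1 − 1/19) · (1 − 1/29) · (1 − 1/31) · (1 − 1/37)
       = 631997 · 544320/631997 = 544320.

544320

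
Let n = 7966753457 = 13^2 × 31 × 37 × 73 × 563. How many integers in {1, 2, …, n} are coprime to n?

6817374720

φ(13^2) = 13^2 − 13^1 = 169 − 13 = 156.
φ(31) = 31 − 1 = 30.
φ(37) = 37 − 1 = 36.
φ(73) = 73 − 1 = 72.
φ(563) = 563 − 1 = 562.
φ(7966753457) = 156 × 30 × 36 × 72 × 562 = 6817374720.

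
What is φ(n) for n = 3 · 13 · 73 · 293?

φ(834171) = 834171 · (1 − 1/3) · (1 − 1/13) · (1 − 1/73) · (1 − 1/293)
       = 834171 · 504576/834171 = 504576.

504576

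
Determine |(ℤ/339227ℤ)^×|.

271656

339227 = 7**3 * 23 * 43.
φ(339227) = 339227 · (1 − 1/7) · (1 − 1/23) · (1 − 1/43)
       = 339227 · 5544/6923 = 271656.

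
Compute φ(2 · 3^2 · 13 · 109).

7776

φ(2) = 2 − 1 = 1.
φ(3^2) = 3^2 − 3^1 = 9 − 3 = 6.
φ(13) = 13 − 1 = 12.
φ(109) = 109 − 1 = 108.
φ(25506) = 1 × 6 × 12 × 108 = 7776.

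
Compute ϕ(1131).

672

1131 = 3 * 13 * 29.
φ(1131) = 1131 · (1 − 1/3) · (1 − 1/13) · (1 − 1/29)
       = 1131 · 672/1131 = 672.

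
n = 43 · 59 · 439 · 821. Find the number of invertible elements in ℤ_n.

φ(914383003) = 914383003 · (1 − 1/43) · (1 − 1/59) · (1 − 1/439) · (1 − 1/821)
       = 914383003 · 874913760/914383003 = 874913760.

874913760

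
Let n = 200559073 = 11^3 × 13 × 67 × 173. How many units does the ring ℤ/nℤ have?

164831040

φ(11^3) = 11^2·(11−1) = 121·10 = 1210.
φ(13) = 13 − 1 = 12.
φ(67) = 67 − 1 = 66.
φ(173) = 173 − 1 = 172.
φ(200559073) = 1210 × 12 × 66 × 172 = 164831040.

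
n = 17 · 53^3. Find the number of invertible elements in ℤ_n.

φ(17) = 17 − 1 = 16.
φ(53^3) = 53^3 − 53^2 = 148877 − 2809 = 146068.
Since φ is multiplicative, φ(2530909) = 16 · 146068 = 2337088.

2337088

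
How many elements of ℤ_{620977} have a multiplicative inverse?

465696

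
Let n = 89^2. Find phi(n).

7832

φ(89^2) = 89^1·(89−1) = 89·88 = 7832.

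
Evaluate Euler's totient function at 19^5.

2345778

φ(2476099) = 2476099 · (1 − 1/19)
       = 2476099 · 18/19 = 2345778.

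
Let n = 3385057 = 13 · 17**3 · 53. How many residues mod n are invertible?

φ(13) = 13 − 1 = 12.
φ(17^3) = 17^3 − 17^2 = 4913 − 289 = 4624.
φ(53) = 53 − 1 = 52.
Since φ is multiplicative, φ(3385057) = 12 · 4624 · 52 = 2885376.

2885376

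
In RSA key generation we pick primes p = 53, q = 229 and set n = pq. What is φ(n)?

11856

φ(12137) = 12137 · (1 − 1/53) · (1 − 1/229)
       = 12137 · 11856/12137 = 11856.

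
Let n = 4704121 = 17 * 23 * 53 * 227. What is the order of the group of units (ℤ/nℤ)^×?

φ(17) = 17 − 1 = 16.
φ(23) = 23 − 1 = 22.
φ(53) = 53 − 1 = 52.
φ(227) = 227 − 1 = 226.
Since φ is multiplicative, φ(4704121) = 16 · 22 · 52 · 226 = 4136704.

4136704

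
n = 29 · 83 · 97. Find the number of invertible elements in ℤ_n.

220416

φ(29) = 29 − 1 = 28.
φ(83) = 83 − 1 = 82.
φ(97) = 97 − 1 = 96.
φ(233479) = 28 × 82 × 96 = 220416.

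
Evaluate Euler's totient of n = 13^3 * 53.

φ(13^3) = 13^3 − 13^2 = 2197 − 169 = 2028.
φ(53) = 53 − 1 = 52.
Multiply: 2028 · 52 = 105456.

105456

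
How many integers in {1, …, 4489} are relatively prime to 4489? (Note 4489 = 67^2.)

φ(67^2) = 67^2 − 67^1 = 4489 − 67 = 4422.

4422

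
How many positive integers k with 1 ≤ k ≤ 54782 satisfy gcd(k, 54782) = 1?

First factor: 54782 = 2 · 7^2 · 13 · 43.
φ(54782) = 54782 · (1 − 1/2) · (1 − 1/7) · (1 − 1/13) · (1 − 1/43)
       = 54782 · 3024/7826 = 21168.

21168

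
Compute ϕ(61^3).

φ(226981) = 226981 · (1 − 1/61)
       = 226981 · 60/61 = 223260.

223260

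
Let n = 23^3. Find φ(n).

11638

φ(23^3) = 23^3 − 23^2 = 12167 − 529 = 11638.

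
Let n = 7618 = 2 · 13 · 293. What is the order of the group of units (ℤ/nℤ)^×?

3504

φ(7618) = 7618 · (1 − 1/2) · (1 − 1/13) · (1 − 1/293)
       = 7618 · 3504/7618 = 3504.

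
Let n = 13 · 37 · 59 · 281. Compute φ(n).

7015680

φ(7974499) = 7974499 · (1 − 1/13) · (1 − 1/37) · (1 − 1/59) · (1 − 1/281)
       = 7974499 · 7015680/7974499 = 7015680.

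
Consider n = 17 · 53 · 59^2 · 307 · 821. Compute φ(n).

φ(790515421907) = 790515421907 · (1 − 1/17) · (1 − 1/53) · (1 − 1/59) · (1 − 1/307) · (1 − 1/821)
       = 790515421907 · 12108395520/13398566473 = 714395335680.

714395335680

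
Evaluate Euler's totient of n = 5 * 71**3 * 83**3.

797342229040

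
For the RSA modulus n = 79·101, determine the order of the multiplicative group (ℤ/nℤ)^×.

φ(7979) = 7979 · (1 − 1/79) · (1 − 1/101)
       = 7979 · 7800/7979 = 7800.

7800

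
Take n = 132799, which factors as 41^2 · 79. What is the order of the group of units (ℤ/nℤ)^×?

127920

φ(41^2) = 41^2 − 41^1 = 1681 − 41 = 1640.
φ(79) = 79 − 1 = 78.
Multiply: 1640 · 78 = 127920.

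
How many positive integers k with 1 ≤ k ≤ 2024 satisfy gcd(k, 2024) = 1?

First factor: 2024 = 2^3 * 11 * 23.
φ(2^3) = 2^2·(2−1) = 4·1 = 4.
φ(11) = 11 − 1 = 10.
φ(23) = 23 − 1 = 22.
Since φ is multiplicative, φ(2024) = 4 · 10 · 22 = 880.

880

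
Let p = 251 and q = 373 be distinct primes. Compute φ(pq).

93000

For distinct primes, φ(pq) = (p−1)(q−1) = 250 × 372 = 93000.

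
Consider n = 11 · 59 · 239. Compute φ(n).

φ(155111) = 155111 · (1 − 1/11) · (1 − 1/59) · (1 − 1/239)
       = 155111 · 138040/155111 = 138040.

138040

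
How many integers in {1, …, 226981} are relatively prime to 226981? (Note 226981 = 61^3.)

223260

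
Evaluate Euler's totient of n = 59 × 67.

3828

φ(3953) = 3953 · (1 − 1/59) · (1 − 1/67)
       = 3953 · 3828/3953 = 3828.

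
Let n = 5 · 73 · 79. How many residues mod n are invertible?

φ(5) = 5 − 1 = 4.
φ(73) = 73 − 1 = 72.
φ(79) = 79 − 1 = 78.
Multiply: 4 · 72 · 78 = 22464.

22464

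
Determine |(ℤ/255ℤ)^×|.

First factor: 255 = 3 × 5 × 17.
φ(3) = 3 − 1 = 2.
φ(5) = 5 − 1 = 4.
φ(17) = 17 − 1 = 16.
Multiply: 2 · 4 · 16 = 128.

128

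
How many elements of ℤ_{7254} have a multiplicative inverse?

Prime factorization: 7254 = 2 · 3**2 · 13 · 31.
φ(7254) = 7254 · (1 − 1/2) · (1 − 1/3) · (1 − 1/13) · (1 − 1/31)
       = 7254 · 720/2418 = 2160.

2160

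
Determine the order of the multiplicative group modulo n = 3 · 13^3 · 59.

φ(388869) = 388869 · (1 − 1/3) · (1 − 1/13) · (1 − 1/59)
       = 388869 · 1392/2301 = 235248.

235248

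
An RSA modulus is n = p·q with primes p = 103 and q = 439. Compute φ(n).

φ(103) = 103 − 1 = 102.
φ(439) = 439 − 1 = 438.
φ(45217) = 102 × 438 = 44676.

44676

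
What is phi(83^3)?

564898

φ(571787) = 571787 · (1 − 1/83)
       = 571787 · 82/83 = 564898.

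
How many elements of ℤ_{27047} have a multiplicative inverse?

24192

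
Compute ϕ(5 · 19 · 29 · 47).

92736

φ(5) = 5 − 1 = 4.
φ(19) = 19 − 1 = 18.
φ(29) = 29 − 1 = 28.
φ(47) = 47 − 1 = 46.
φ(129485) = 4 × 18 × 28 × 46 = 92736.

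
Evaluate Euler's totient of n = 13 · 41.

480

φ(13) = 13 − 1 = 12.
φ(41) = 41 − 1 = 40.
φ(533) = 12 × 40 = 480.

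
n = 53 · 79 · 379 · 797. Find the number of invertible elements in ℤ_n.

φ(1264737781) = 1264737781 · (1 − 1/53) · (1 − 1/79) · (1 − 1/379) · (1 − 1/797)
       = 1264737781 · 1220401728/1264737781 = 1220401728.

1220401728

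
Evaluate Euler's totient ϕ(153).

96

153 = 3**2 · 17.
φ(3^2) = 3^1·(3−1) = 3·2 = 6.
φ(17) = 17 − 1 = 16.
Since φ is multiplicative, φ(153) = 6 · 16 = 96.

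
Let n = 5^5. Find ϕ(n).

φ(3125) = 3125 · (1 − 1/5)
       = 3125 · 4/5 = 2500.

2500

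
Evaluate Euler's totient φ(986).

448

Prime factorization: 986 = 2 · 17 · 29.
φ(2) = 2 − 1 = 1.
φ(17) = 17 − 1 = 16.
φ(29) = 29 − 1 = 28.
Multiply: 1 · 16 · 28 = 448.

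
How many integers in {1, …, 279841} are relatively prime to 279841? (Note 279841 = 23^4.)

φ(279841) = 279841 · (1 − 1/23)
       = 279841 · 22/23 = 267674.

267674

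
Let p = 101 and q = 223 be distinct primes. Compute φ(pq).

22200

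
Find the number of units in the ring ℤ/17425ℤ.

First factor: 17425 = 5^2 × 17 × 41.
φ(5^2) = 5^1·(5−1) = 5·4 = 20.
φ(17) = 17 − 1 = 16.
φ(41) = 41 − 1 = 40.
φ(17425) = 20 × 16 × 40 = 12800.

12800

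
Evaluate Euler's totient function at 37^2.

1332

φ(1369) = 1369 · (1 − 1/37)
       = 1369 · 36/37 = 1332.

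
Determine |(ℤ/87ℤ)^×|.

56

Prime factorization: 87 = 3 · 29.
φ(3) = 3 − 1 = 2.
φ(29) = 29 − 1 = 28.
φ(87) = 2 × 28 = 56.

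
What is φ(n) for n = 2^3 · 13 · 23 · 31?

31680

φ(2^3) = 2^3 − 2^2 = 8 − 4 = 4.
φ(13) = 13 − 1 = 12.
φ(23) = 23 − 1 = 22.
φ(31) = 31 − 1 = 30.
φ(74152) = 4 × 12 × 22 × 30 = 31680.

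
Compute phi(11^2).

110

φ(11^2) = 11^1·(11−1) = 11·10 = 110.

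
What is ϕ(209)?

Prime factorization: 209 = 11 · 19.
φ(11) = 11 − 1 = 10.
φ(19) = 19 − 1 = 18.
Multiply: 10 · 18 = 180.

180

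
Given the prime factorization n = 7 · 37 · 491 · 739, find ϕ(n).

78109920

φ(93977891) = 93977891 · (1 − 1/7) · (1 − 1/37) · (1 − 1/491) · (1 − 1/739)
       = 93977891 · 78109920/93977891 = 78109920.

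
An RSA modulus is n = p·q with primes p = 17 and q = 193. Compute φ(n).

3072

φ(n) = (p − 1)(q − 1) = (17−1)(193−1) = 16·192 = 3072.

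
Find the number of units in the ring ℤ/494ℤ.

Prime factorization: 494 = 2 · 13 · 19.
φ(494) = 494 · (1 − 1/2) · (1 − 1/13) · (1 − 1/19)
       = 494 · 216/494 = 216.

216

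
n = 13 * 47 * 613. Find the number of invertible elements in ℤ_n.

φ(13) = 13 − 1 = 12.
φ(47) = 47 − 1 = 46.
φ(613) = 613 − 1 = 612.
φ(374543) = 12 × 46 × 612 = 337824.

337824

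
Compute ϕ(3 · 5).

φ(3) = 3 − 1 = 2.
φ(5) = 5 − 1 = 4.
Multiply: 2 · 4 = 8.

8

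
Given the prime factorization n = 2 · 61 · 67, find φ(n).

φ(8174) = 8174 · (1 − 1/2) · (1 − 1/61) · (1 − 1/67)
       = 8174 · 3960/8174 = 3960.

3960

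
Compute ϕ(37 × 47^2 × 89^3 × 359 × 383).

φ(7922471442893669) = 7922471442893669 · (1 − 1/37) · (1 − 1/47) · (1 − 1/89) · (1 − 1/359) · (1 − 1/383)
       = 7922471442893669 · 19929178368/21280548187 = 7419374027087616.

7419374027087616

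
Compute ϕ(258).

Prime factorization: 258 = 2 * 3 * 43.
φ(258) = 258 · (1 − 1/2) · (1 − 1/3) · (1 − 1/43)
       = 258 · 84/258 = 84.

84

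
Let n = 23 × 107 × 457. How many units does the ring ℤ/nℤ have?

φ(23) = 23 − 1 = 22.
φ(107) = 107 − 1 = 106.
φ(457) = 457 − 1 = 456.
Multiply: 22 · 106 · 456 = 1063392.

1063392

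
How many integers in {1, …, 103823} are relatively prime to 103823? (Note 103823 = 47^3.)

φ(47^3) = 47^3 − 47^2 = 103823 − 2209 = 101614.

101614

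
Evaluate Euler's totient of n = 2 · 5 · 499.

1992

φ(4990) = 4990 · (1 − 1/2) · (1 − 1/5) · (1 − 1/499)
       = 4990 · 1992/4990 = 1992.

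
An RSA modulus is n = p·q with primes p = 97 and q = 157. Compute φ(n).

φ(n) = (p − 1)(q − 1) = (97−1)(157−1) = 96·156 = 14976.

14976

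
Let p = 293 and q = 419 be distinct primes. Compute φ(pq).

122056

For distinct primes, φ(pq) = (p−1)(q−1) = 292 × 418 = 122056.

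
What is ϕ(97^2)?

9312

φ(9409) = 9409 · (1 − 1/97)
       = 9409 · 96/97 = 9312.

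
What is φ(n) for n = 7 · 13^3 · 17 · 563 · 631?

φ(7) = 7 − 1 = 6.
φ(13^3) = 13^2·(13−1) = 169·12 = 2028.
φ(17) = 17 − 1 = 16.
φ(563) = 563 − 1 = 562.
φ(631) = 631 − 1 = 630.
Since φ is multiplicative, φ(92878410079) = 6 · 2028 · 16 · 562 · 630 = 68931233280.

68931233280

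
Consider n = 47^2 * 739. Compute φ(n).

1595556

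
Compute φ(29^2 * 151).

121800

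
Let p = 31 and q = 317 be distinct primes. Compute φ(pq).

9480

φ(n) = (p − 1)(q − 1) = (31−1)(317−1) = 30·316 = 9480.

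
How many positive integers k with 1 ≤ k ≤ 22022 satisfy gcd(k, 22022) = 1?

Prime factorization: 22022 = 2 · 7 · 11^2 · 13.
φ(22022) = 22022 · (1 − 1/2) · (1 − 1/7) · (1 − 1/11) · (1 − 1/13)
       = 22022 · 720/2002 = 7920.

7920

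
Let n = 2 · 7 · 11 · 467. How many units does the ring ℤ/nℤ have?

27960

φ(71918) = 71918 · (1 − 1/2) · (1 − 1/7) · (1 − 1/11) · (1 − 1/467)
       = 71918 · 27960/71918 = 27960.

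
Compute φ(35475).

35475 = 3 · 5^2 · 11 · 43.
φ(35475) = 35475 · (1 − 1/3) · (1 − 1/5) · (1 − 1/11) · (1 − 1/43)
       = 35475 · 3360/7095 = 16800.

16800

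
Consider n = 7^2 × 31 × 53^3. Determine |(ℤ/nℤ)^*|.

φ(226144163) = 226144163 · (1 − 1/7) · (1 − 1/31) · (1 − 1/53)
       = 226144163 · 9360/11501 = 184045680.

184045680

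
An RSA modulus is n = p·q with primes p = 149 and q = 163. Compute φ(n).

23976

φ(24287) = 24287 · (1 − 1/149) · (1 − 1/163)
       = 24287 · 23976/24287 = 23976.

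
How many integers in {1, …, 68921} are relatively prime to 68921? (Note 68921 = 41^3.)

67240

φ(68921) = 68921 · (1 − 1/41)
       = 68921 · 40/41 = 67240.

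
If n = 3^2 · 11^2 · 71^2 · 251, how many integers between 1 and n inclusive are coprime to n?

820050000

φ(3^2) = 3^2 − 3^1 = 9 − 3 = 6.
φ(11^2) = 11^2 − 11^1 = 121 − 11 = 110.
φ(71^2) = 71^1·(71−1) = 71·70 = 4970.
φ(251) = 251 − 1 = 250.
Since φ is multiplicative, φ(1377901899) = 6 · 110 · 4970 · 250 = 820050000.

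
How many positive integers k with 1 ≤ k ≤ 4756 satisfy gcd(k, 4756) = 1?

2240

4756 = 2**2 × 29 × 41.
φ(2^2) = 2^2 − 2^1 = 4 − 2 = 2.
φ(29) = 29 − 1 = 28.
φ(41) = 41 − 1 = 40.
Since φ is multiplicative, φ(4756) = 2 · 28 · 40 = 2240.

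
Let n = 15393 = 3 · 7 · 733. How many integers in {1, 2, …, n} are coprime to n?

φ(15393) = 15393 · (1 − 1/3) · (1 − 1/7) · (1 − 1/733)
       = 15393 · 8784/15393 = 8784.

8784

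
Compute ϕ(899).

840

Factor 899: 899 = 29 · 31.
φ(29) = 29 − 1 = 28.
φ(31) = 31 − 1 = 30.
φ(899) = 28 × 30 = 840.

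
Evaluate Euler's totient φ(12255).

12255 = 3 · 5 · 19 · 43.
φ(12255) = 12255 · (1 − 1/3) · (1 − 1/5) · (1 − 1/19) · (1 − 1/43)
       = 12255 · 6048/12255 = 6048.

6048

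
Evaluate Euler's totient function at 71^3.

352870

φ(71^3) = 71^2·(71−1) = 5041·70 = 352870.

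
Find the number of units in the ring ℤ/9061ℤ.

7680

Prime factorization: 9061 = 13 * 17 * 41.
φ(9061) = 9061 · (1 − 1/13) · (1 − 1/17) · (1 − 1/41)
       = 9061 · 7680/9061 = 7680.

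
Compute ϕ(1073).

Factor 1073: 1073 = 29 * 37.
φ(29) = 29 − 1 = 28.
φ(37) = 37 − 1 = 36.
φ(1073) = 28 × 36 = 1008.

1008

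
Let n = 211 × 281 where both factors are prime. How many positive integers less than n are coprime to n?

φ(n) = (p − 1)(q − 1) = (211−1)(281−1) = 210·280 = 58800.

58800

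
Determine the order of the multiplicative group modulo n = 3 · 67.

φ(3) = 3 − 1 = 2.
φ(67) = 67 − 1 = 66.
φ(201) = 2 × 66 = 132.

132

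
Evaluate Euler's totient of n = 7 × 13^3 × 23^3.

141611184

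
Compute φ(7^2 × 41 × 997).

1673280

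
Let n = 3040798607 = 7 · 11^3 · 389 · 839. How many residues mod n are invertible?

2360545440

φ(3040798607) = 3040798607 · (1 − 1/7) · (1 − 1/11) · (1 − 1/389) · (1 − 1/839)
       = 3040798607 · 19508640/25130567 = 2360545440.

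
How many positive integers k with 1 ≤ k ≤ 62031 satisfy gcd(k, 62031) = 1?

62031 = 3 * 23 * 29 * 31.
φ(62031) = 62031 · (1 − 1/3) · (1 − 1/23) · (1 − 1/29) · (1 − 1/31)
       = 62031 · 36960/62031 = 36960.

36960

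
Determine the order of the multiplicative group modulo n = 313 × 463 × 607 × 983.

85778941248

φ(86470413839) = 86470413839 · (1 − 1/313) · (1 − 1/463) · (1 − 1/607) · (1 − 1/983)
       = 86470413839 · 85778941248/86470413839 = 85778941248.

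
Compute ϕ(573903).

316800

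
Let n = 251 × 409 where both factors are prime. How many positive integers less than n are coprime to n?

102000

For distinct primes, φ(pq) = (p−1)(q−1) = 250 × 408 = 102000.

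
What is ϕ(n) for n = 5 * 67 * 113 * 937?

φ(5) = 5 − 1 = 4.
φ(67) = 67 − 1 = 66.
φ(113) = 113 − 1 = 112.
φ(937) = 937 − 1 = 936.
Multiply: 4 · 66 · 112 · 936 = 27675648.

27675648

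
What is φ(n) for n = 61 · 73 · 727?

φ(3237331) = 3237331 · (1 − 1/61) · (1 − 1/73) · (1 − 1/727)
       = 3237331 · 3136320/3237331 = 3136320.

3136320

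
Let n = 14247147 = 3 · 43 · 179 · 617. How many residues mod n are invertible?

φ(3) = 3 − 1 = 2.
φ(43) = 43 − 1 = 42.
φ(179) = 179 − 1 = 178.
φ(617) = 617 − 1 = 616.
Since φ is multiplicative, φ(14247147) = 2 · 42 · 178 · 616 = 9210432.

9210432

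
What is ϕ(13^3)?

2028

φ(13^3) = 13^2·(13−1) = 169·12 = 2028.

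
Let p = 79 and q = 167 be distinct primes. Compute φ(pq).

For distinct primes, φ(pq) = (p−1)(q−1) = 78 × 166 = 12948.

12948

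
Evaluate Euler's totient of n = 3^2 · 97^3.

5419584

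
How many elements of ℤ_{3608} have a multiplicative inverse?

1600

First factor: 3608 = 2^3 · 11 · 41.
φ(2^3) = 2^3 − 2^2 = 8 − 4 = 4.
φ(11) = 11 − 1 = 10.
φ(41) = 41 − 1 = 40.
φ(3608) = 4 × 10 × 40 = 1600.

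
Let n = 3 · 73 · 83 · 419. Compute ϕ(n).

4935744

φ(3) = 3 − 1 = 2.
φ(73) = 73 − 1 = 72.
φ(83) = 83 − 1 = 82.
φ(419) = 419 − 1 = 418.
Multiply: 2 · 72 · 82 · 418 = 4935744.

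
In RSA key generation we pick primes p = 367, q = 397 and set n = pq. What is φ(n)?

144936

For distinct primes, φ(pq) = (p−1)(q−1) = 366 × 396 = 144936.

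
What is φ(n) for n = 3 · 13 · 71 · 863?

1448160

φ(3) = 3 − 1 = 2.
φ(13) = 13 − 1 = 12.
φ(71) = 71 − 1 = 70.
φ(863) = 863 − 1 = 862.
Multiply: 2 · 12 · 70 · 862 = 1448160.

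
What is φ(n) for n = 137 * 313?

φ(42881) = 42881 · (1 − 1/137) · (1 − 1/313)
       = 42881 · 42432/42881 = 42432.

42432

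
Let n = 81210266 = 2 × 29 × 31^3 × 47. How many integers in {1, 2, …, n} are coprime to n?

37133040

φ(81210266) = 81210266 · (1 − 1/2) · (1 − 1/29) · (1 − 1/31) · (1 − 1/47)
       = 81210266 · 38640/84506 = 37133040.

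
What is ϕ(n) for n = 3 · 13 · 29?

672

φ(1131) = 1131 · (1 − 1/3) · (1 − 1/13) · (1 − 1/29)
       = 1131 · 672/1131 = 672.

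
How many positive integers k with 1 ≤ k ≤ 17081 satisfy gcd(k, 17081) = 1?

17081 = 19 · 29 · 31.
φ(17081) = 17081 · (1 − 1/19) · (1 − 1/29) · (1 − 1/31)
       = 17081 · 15120/17081 = 15120.

15120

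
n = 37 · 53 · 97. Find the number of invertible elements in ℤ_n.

179712

φ(190217) = 190217 · (1 − 1/37) · (1 − 1/53) · (1 − 1/97)
       = 190217 · 179712/190217 = 179712.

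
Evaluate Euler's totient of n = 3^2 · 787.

4716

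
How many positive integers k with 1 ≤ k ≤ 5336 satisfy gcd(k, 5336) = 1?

2464

5336 = 2^3 × 23 × 29.
φ(2^3) = 2^2·(2−1) = 4·1 = 4.
φ(23) = 23 − 1 = 22.
φ(29) = 29 − 1 = 28.
φ(5336) = 4 × 22 × 28 = 2464.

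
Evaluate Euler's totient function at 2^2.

2

φ(2^2) = 2^1·(2−1) = 2·1 = 2.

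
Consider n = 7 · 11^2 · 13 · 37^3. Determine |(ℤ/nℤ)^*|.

φ(557740183) = 557740183 · (1 − 1/7) · (1 − 1/11) · (1 − 1/13) · (1 − 1/37)
       = 557740183 · 25920/37037 = 390329280.

390329280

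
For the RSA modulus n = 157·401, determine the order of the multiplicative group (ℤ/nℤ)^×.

φ(62957) = 62957 · (1 − 1/157) · (1 − 1/401)
       = 62957 · 62400/62957 = 62400.

62400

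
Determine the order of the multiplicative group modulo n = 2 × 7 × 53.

312

φ(2) = 2 − 1 = 1.
φ(7) = 7 − 1 = 6.
φ(53) = 53 − 1 = 52.
φ(742) = 1 × 6 × 52 = 312.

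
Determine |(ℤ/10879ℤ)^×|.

First factor: 10879 = 11 · 23 · 43.
φ(10879) = 10879 · (1 − 1/11) · (1 − 1/23) · (1 − 1/43)
       = 10879 · 9240/10879 = 9240.

9240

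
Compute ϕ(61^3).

φ(226981) = 226981 · (1 − 1/61)
       = 226981 · 60/61 = 223260.

223260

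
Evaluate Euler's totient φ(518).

216

First factor: 518 = 2 · 7 · 37.
φ(518) = 518 · (1 − 1/2) · (1 − 1/7) · (1 − 1/37)
       = 518 · 216/518 = 216.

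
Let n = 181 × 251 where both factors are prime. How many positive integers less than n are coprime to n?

45000

φ(45431) = 45431 · (1 − 1/181) · (1 − 1/251)
       = 45431 · 45000/45431 = 45000.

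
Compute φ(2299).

Factor 2299: 2299 = 11**2 · 19.
φ(2299) = 2299 · (1 − 1/11) · (1 − 1/19)
       = 2299 · 180/209 = 1980.

1980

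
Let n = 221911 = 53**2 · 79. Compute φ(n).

214968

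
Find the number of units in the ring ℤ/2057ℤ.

First factor: 2057 = 11**2 * 17.
φ(2057) = 2057 · (1 − 1/11) · (1 − 1/17)
       = 2057 · 160/187 = 1760.

1760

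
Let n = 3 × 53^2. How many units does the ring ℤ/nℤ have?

φ(3) = 3 − 1 = 2.
φ(53^2) = 53^2 − 53^1 = 2809 − 53 = 2756.
Since φ is multiplicative, φ(8427) = 2 · 2756 = 5512.

5512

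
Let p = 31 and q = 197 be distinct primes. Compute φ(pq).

5880

φ(31) = 31 − 1 = 30.
φ(197) = 197 − 1 = 196.
Multiply: 30 · 196 = 5880.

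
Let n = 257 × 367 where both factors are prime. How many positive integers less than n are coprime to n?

φ(n) = (p − 1)(q − 1) = (257−1)(367−1) = 256·366 = 93696.

93696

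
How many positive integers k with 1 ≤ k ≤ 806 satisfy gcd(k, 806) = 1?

360

806 = 2 × 13 × 31.
φ(806) = 806 · (1 − 1/2) · (1 − 1/13) · (1 − 1/31)
       = 806 · 360/806 = 360.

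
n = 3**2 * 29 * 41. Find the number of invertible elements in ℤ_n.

6720

φ(3^2) = 3^1·(3−1) = 3·2 = 6.
φ(29) = 29 − 1 = 28.
φ(41) = 41 − 1 = 40.
Multiply: 6 · 28 · 40 = 6720.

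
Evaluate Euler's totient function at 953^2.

φ(908209) = 908209 · (1 − 1/953)
       = 908209 · 952/953 = 907256.

907256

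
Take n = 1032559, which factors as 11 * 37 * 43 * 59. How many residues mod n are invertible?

876960

φ(11) = 11 − 1 = 10.
φ(37) = 37 − 1 = 36.
φ(43) = 43 − 1 = 42.
φ(59) = 59 − 1 = 58.
Since φ is multiplicative, φ(1032559) = 10 · 36 · 42 · 58 = 876960.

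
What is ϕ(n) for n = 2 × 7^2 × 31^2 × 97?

φ(9135266) = 9135266 · (1 − 1/2) · (1 − 1/7) · (1 − 1/31) · (1 − 1/97)
       = 9135266 · 17280/42098 = 3749760.

3749760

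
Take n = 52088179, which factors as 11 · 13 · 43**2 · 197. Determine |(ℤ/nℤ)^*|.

φ(11) = 11 − 1 = 10.
φ(13) = 13 − 1 = 12.
φ(43^2) = 43^2 − 43^1 = 1849 − 43 = 1806.
φ(197) = 197 − 1 = 196.
Multiply: 10 · 12 · 1806 · 196 = 42477120.

42477120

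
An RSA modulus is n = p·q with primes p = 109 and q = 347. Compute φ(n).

φ(109) = 109 − 1 = 108.
φ(347) = 347 − 1 = 346.
φ(37823) = 108 × 346 = 37368.

37368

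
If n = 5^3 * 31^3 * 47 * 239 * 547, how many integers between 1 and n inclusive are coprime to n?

φ(5^3) = 5^2·(5−1) = 25·4 = 100.
φ(31^3) = 31^2·(31−1) = 961·30 = 28830.
φ(47) = 47 − 1 = 46.
φ(239) = 239 − 1 = 238.
φ(547) = 547 − 1 = 546.
Since φ is multiplicative, φ(22881167467625) = 100 · 28830 · 46 · 238 · 546 = 17233443864000.

17233443864000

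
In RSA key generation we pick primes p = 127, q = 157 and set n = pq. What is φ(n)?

19656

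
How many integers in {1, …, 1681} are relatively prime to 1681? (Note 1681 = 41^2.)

1640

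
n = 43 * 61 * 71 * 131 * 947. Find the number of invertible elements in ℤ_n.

21693672000

φ(43) = 43 − 1 = 42.
φ(61) = 61 − 1 = 60.
φ(71) = 71 − 1 = 70.
φ(131) = 131 − 1 = 130.
φ(947) = 947 − 1 = 946.
φ(23103507281) = 42 × 60 × 70 × 130 × 946 = 21693672000.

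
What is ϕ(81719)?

First factor: 81719 = 11 * 17 * 19 * 23.
φ(81719) = 81719 · (1 − 1/11) · (1 − 1/17) · (1 − 1/19) · (1 − 1/23)
       = 81719 · 63360/81719 = 63360.

63360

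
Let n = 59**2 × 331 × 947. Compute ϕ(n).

1068279960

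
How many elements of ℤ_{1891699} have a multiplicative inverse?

First factor: 1891699 = 29 * 37 * 41 * 43.
φ(29) = 29 − 1 = 28.
φ(37) = 37 − 1 = 36.
φ(41) = 41 − 1 = 40.
φ(43) = 43 − 1 = 42.
φ(1891699) = 28 × 36 × 40 × 42 = 1693440.

1693440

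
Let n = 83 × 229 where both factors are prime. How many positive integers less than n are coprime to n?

φ(19007) = 19007 · (1 − 1/83) · (1 − 1/229)
       = 19007 · 18696/19007 = 18696.

18696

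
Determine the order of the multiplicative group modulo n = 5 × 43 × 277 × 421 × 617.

φ(5) = 5 − 1 = 4.
φ(43) = 43 − 1 = 42.
φ(277) = 277 − 1 = 276.
φ(421) = 421 − 1 = 420.
φ(617) = 617 − 1 = 616.
Since φ is multiplicative, φ(15469828135) = 4 · 42 · 276 · 420 · 616 = 11996328960.

11996328960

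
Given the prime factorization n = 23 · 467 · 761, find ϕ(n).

7791520

φ(23) = 23 − 1 = 22.
φ(467) = 467 − 1 = 466.
φ(761) = 761 − 1 = 760.
φ(8173901) = 22 × 466 × 760 = 7791520.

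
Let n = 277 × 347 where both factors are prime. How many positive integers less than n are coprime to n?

95496

φ(n) = (p − 1)(q − 1) = (277−1)(347−1) = 276·346 = 95496.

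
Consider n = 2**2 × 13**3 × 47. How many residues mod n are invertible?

186576

φ(413036) = 413036 · (1 − 1/2) · (1 − 1/13) · (1 − 1/47)
       = 413036 · 552/1222 = 186576.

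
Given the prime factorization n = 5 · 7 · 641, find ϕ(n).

15360

φ(22435) = 22435 · (1 − 1/5) · (1 − 1/7) · (1 − 1/641)
       = 22435 · 15360/22435 = 15360.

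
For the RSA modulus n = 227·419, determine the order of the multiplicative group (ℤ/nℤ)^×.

φ(n) = (p − 1)(q − 1) = (227−1)(419−1) = 226·418 = 94468.

94468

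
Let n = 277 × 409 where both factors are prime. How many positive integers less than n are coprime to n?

112608

φ(113293) = 113293 · (1 − 1/277) · (1 − 1/409)
       = 113293 · 112608/113293 = 112608.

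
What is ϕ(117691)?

88704

Factor 117691: 117691 = 7 × 17 × 23 × 43.
φ(7) = 7 − 1 = 6.
φ(17) = 17 − 1 = 16.
φ(23) = 23 − 1 = 22.
φ(43) = 43 − 1 = 42.
φ(117691) = 6 × 16 × 22 × 42 = 88704.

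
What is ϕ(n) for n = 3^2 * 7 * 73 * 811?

2099520

φ(3729789) = 3729789 · (1 − 1/3) · (1 − 1/7) · (1 − 1/73) · (1 − 1/811)
       = 3729789 · 699840/1243263 = 2099520.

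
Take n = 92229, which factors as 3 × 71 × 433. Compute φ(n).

60480

φ(92229) = 92229 · (1 − 1/3) · (1 − 1/71) · (1 − 1/433)
       = 92229 · 60480/92229 = 60480.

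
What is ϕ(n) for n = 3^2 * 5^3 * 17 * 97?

φ(3^2) = 3^2 − 3^1 = 9 − 3 = 6.
φ(5^3) = 5^3 − 5^2 = 125 − 25 = 100.
φ(17) = 17 − 1 = 16.
φ(97) = 97 − 1 = 96.
Multiply: 6 · 100 · 16 · 96 = 921600.

921600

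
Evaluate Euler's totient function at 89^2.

7832

φ(89^2) = 89^1·(89−1) = 89·88 = 7832.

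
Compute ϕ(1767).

1080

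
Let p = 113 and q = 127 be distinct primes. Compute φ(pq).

14112

φ(113) = 113 − 1 = 112.
φ(127) = 127 − 1 = 126.
φ(14351) = 112 × 126 = 14112.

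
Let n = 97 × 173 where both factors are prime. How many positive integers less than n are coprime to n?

16512

φ(16781) = 16781 · (1 − 1/97) · (1 − 1/173)
       = 16781 · 16512/16781 = 16512.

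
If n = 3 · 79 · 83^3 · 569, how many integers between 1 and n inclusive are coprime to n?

50054481984

φ(3) = 3 − 1 = 2.
φ(79) = 79 − 1 = 78.
φ(83^3) = 83^3 − 83^2 = 571787 − 6889 = 564898.
φ(569) = 569 − 1 = 568.
Multiply: 2 · 78 · 564898 · 568 = 50054481984.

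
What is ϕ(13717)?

11760

Prime factorization: 13717 = 11 × 29 × 43.
φ(11) = 11 − 1 = 10.
φ(29) = 29 − 1 = 28.
φ(43) = 43 − 1 = 42.
Since φ is multiplicative, φ(13717) = 10 · 28 · 42 = 11760.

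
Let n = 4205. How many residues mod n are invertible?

3248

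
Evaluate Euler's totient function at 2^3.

φ(8) = 8 · (1 − 1/2)
       = 8 · 1/2 = 4.

4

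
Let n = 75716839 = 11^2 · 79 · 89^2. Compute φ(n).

φ(75716839) = 75716839 · (1 − 1/11) · (1 − 1/79) · (1 − 1/89)
       = 75716839 · 68640/77341 = 67198560.

67198560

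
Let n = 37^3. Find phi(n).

φ(50653) = 50653 · (1 − 1/37)
       = 50653 · 36/37 = 49284.

49284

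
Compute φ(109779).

109779 = 3 * 23 * 37 * 43.
φ(109779) = 109779 · (1 − 1/3) · (1 − 1/23) · (1 − 1/37) · (1 − 1/43)
       = 109779 · 66528/109779 = 66528.

66528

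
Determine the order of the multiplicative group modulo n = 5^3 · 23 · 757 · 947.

φ(5^3) = 5^3 − 5^2 = 125 − 25 = 100.
φ(23) = 23 − 1 = 22.
φ(757) = 757 − 1 = 756.
φ(947) = 947 − 1 = 946.
φ(2061027125) = 100 × 22 × 756 × 946 = 1573387200.

1573387200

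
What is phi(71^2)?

4970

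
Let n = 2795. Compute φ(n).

2016

First factor: 2795 = 5 · 13 · 43.
φ(2795) = 2795 · (1 − 1/5) · (1 − 1/13) · (1 − 1/43)
       = 2795 · 2016/2795 = 2016.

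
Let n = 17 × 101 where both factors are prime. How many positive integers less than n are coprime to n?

φ(pq) = (p−1)(q−1) = 16 · 100 = 1600.

1600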